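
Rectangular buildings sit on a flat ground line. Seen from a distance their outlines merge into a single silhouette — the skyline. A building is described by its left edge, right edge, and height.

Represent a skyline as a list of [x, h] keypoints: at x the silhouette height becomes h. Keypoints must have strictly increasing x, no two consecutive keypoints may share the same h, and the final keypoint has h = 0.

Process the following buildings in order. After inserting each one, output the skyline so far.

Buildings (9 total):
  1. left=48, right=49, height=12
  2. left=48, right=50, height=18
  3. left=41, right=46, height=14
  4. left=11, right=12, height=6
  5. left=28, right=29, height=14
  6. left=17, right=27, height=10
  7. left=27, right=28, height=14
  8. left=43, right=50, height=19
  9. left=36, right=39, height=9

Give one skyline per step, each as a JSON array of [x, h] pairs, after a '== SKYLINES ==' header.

== SKYLINES ==
[[48,12],[49,0]]
[[48,18],[50,0]]
[[41,14],[46,0],[48,18],[50,0]]
[[11,6],[12,0],[41,14],[46,0],[48,18],[50,0]]
[[11,6],[12,0],[28,14],[29,0],[41,14],[46,0],[48,18],[50,0]]
[[11,6],[12,0],[17,10],[27,0],[28,14],[29,0],[41,14],[46,0],[48,18],[50,0]]
[[11,6],[12,0],[17,10],[27,14],[29,0],[41,14],[46,0],[48,18],[50,0]]
[[11,6],[12,0],[17,10],[27,14],[29,0],[41,14],[43,19],[50,0]]
[[11,6],[12,0],[17,10],[27,14],[29,0],[36,9],[39,0],[41,14],[43,19],[50,0]]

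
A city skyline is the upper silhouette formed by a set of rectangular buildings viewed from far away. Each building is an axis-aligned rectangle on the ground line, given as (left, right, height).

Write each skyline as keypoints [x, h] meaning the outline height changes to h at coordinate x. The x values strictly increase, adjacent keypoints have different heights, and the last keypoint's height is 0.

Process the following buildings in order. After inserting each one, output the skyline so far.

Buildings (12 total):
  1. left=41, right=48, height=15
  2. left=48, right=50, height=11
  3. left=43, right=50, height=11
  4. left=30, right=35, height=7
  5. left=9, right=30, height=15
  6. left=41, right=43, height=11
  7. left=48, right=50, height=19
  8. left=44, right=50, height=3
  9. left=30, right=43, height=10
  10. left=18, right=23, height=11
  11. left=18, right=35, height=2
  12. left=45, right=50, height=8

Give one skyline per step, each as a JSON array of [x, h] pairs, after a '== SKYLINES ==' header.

== SKYLINES ==
[[41,15],[48,0]]
[[41,15],[48,11],[50,0]]
[[41,15],[48,11],[50,0]]
[[30,7],[35,0],[41,15],[48,11],[50,0]]
[[9,15],[30,7],[35,0],[41,15],[48,11],[50,0]]
[[9,15],[30,7],[35,0],[41,15],[48,11],[50,0]]
[[9,15],[30,7],[35,0],[41,15],[48,19],[50,0]]
[[9,15],[30,7],[35,0],[41,15],[48,19],[50,0]]
[[9,15],[30,10],[41,15],[48,19],[50,0]]
[[9,15],[30,10],[41,15],[48,19],[50,0]]
[[9,15],[30,10],[41,15],[48,19],[50,0]]
[[9,15],[30,10],[41,15],[48,19],[50,0]]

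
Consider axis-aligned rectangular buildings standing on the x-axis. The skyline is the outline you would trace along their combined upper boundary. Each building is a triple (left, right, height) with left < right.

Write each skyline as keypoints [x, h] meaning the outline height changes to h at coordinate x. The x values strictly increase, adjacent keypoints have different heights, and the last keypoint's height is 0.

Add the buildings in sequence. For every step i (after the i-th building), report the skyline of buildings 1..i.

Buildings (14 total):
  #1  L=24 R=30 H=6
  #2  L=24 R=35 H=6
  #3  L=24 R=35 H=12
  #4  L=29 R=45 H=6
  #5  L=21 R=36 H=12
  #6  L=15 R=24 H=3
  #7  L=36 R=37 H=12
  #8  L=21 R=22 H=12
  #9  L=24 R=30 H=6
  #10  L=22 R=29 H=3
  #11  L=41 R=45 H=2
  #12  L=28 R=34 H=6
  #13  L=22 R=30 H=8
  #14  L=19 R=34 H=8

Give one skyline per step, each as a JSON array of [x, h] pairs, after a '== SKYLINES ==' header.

== SKYLINES ==
[[24,6],[30,0]]
[[24,6],[35,0]]
[[24,12],[35,0]]
[[24,12],[35,6],[45,0]]
[[21,12],[36,6],[45,0]]
[[15,3],[21,12],[36,6],[45,0]]
[[15,3],[21,12],[37,6],[45,0]]
[[15,3],[21,12],[37,6],[45,0]]
[[15,3],[21,12],[37,6],[45,0]]
[[15,3],[21,12],[37,6],[45,0]]
[[15,3],[21,12],[37,6],[45,0]]
[[15,3],[21,12],[37,6],[45,0]]
[[15,3],[21,12],[37,6],[45,0]]
[[15,3],[19,8],[21,12],[37,6],[45,0]]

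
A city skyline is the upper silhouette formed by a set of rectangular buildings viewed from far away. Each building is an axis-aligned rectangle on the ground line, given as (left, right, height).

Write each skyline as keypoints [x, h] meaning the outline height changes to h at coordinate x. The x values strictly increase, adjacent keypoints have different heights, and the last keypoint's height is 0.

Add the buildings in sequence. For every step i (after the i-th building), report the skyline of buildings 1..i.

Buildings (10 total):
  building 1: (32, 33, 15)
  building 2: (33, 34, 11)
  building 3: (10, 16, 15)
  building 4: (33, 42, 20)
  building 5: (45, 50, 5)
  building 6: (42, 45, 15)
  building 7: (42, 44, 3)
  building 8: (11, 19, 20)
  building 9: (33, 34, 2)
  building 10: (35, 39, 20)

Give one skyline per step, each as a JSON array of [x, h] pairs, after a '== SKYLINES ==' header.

== SKYLINES ==
[[32,15],[33,0]]
[[32,15],[33,11],[34,0]]
[[10,15],[16,0],[32,15],[33,11],[34,0]]
[[10,15],[16,0],[32,15],[33,20],[42,0]]
[[10,15],[16,0],[32,15],[33,20],[42,0],[45,5],[50,0]]
[[10,15],[16,0],[32,15],[33,20],[42,15],[45,5],[50,0]]
[[10,15],[16,0],[32,15],[33,20],[42,15],[45,5],[50,0]]
[[10,15],[11,20],[19,0],[32,15],[33,20],[42,15],[45,5],[50,0]]
[[10,15],[11,20],[19,0],[32,15],[33,20],[42,15],[45,5],[50,0]]
[[10,15],[11,20],[19,0],[32,15],[33,20],[42,15],[45,5],[50,0]]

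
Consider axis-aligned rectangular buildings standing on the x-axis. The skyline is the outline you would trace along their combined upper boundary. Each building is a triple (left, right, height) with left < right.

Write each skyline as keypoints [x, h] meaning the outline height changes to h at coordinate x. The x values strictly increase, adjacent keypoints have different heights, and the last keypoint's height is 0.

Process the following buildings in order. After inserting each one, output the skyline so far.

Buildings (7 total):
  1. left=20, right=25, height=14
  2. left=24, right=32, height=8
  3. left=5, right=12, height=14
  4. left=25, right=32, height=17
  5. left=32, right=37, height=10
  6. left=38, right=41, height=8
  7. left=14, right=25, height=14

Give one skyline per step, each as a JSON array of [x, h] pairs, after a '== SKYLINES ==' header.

== SKYLINES ==
[[20,14],[25,0]]
[[20,14],[25,8],[32,0]]
[[5,14],[12,0],[20,14],[25,8],[32,0]]
[[5,14],[12,0],[20,14],[25,17],[32,0]]
[[5,14],[12,0],[20,14],[25,17],[32,10],[37,0]]
[[5,14],[12,0],[20,14],[25,17],[32,10],[37,0],[38,8],[41,0]]
[[5,14],[12,0],[14,14],[25,17],[32,10],[37,0],[38,8],[41,0]]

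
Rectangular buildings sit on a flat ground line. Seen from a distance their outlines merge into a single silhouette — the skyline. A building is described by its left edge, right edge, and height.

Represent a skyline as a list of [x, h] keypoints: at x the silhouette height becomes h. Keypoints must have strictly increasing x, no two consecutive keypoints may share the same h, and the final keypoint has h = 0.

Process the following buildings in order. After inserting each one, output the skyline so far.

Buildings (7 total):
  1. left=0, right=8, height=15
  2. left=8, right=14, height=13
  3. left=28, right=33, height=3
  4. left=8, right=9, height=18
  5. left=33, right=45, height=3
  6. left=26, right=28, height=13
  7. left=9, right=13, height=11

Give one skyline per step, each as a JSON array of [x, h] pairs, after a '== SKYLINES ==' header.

== SKYLINES ==
[[0,15],[8,0]]
[[0,15],[8,13],[14,0]]
[[0,15],[8,13],[14,0],[28,3],[33,0]]
[[0,15],[8,18],[9,13],[14,0],[28,3],[33,0]]
[[0,15],[8,18],[9,13],[14,0],[28,3],[45,0]]
[[0,15],[8,18],[9,13],[14,0],[26,13],[28,3],[45,0]]
[[0,15],[8,18],[9,13],[14,0],[26,13],[28,3],[45,0]]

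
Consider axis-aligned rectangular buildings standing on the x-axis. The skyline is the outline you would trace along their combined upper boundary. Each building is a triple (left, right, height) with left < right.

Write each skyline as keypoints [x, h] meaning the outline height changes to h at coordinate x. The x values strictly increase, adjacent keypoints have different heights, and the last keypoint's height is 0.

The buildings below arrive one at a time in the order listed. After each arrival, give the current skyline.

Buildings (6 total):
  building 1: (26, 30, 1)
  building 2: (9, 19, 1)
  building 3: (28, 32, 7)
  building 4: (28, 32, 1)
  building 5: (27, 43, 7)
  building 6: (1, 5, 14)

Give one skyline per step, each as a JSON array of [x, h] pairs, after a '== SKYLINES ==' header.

== SKYLINES ==
[[26,1],[30,0]]
[[9,1],[19,0],[26,1],[30,0]]
[[9,1],[19,0],[26,1],[28,7],[32,0]]
[[9,1],[19,0],[26,1],[28,7],[32,0]]
[[9,1],[19,0],[26,1],[27,7],[43,0]]
[[1,14],[5,0],[9,1],[19,0],[26,1],[27,7],[43,0]]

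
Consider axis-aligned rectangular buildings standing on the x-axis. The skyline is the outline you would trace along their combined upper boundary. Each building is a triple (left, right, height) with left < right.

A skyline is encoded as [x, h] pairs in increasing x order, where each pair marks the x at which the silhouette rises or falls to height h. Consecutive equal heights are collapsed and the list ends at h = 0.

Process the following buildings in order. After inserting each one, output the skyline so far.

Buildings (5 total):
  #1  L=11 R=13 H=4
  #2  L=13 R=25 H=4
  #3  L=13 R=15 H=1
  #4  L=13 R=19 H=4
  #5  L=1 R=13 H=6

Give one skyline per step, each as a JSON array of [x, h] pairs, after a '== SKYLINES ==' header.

== SKYLINES ==
[[11,4],[13,0]]
[[11,4],[25,0]]
[[11,4],[25,0]]
[[11,4],[25,0]]
[[1,6],[13,4],[25,0]]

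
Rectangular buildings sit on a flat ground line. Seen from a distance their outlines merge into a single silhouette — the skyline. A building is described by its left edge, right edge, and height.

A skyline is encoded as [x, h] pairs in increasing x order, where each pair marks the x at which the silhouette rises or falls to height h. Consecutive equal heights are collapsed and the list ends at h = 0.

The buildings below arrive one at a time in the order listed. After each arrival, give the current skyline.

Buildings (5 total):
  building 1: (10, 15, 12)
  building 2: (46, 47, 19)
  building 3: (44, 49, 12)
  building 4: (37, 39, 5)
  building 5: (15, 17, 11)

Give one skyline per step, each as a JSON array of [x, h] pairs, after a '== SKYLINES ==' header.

== SKYLINES ==
[[10,12],[15,0]]
[[10,12],[15,0],[46,19],[47,0]]
[[10,12],[15,0],[44,12],[46,19],[47,12],[49,0]]
[[10,12],[15,0],[37,5],[39,0],[44,12],[46,19],[47,12],[49,0]]
[[10,12],[15,11],[17,0],[37,5],[39,0],[44,12],[46,19],[47,12],[49,0]]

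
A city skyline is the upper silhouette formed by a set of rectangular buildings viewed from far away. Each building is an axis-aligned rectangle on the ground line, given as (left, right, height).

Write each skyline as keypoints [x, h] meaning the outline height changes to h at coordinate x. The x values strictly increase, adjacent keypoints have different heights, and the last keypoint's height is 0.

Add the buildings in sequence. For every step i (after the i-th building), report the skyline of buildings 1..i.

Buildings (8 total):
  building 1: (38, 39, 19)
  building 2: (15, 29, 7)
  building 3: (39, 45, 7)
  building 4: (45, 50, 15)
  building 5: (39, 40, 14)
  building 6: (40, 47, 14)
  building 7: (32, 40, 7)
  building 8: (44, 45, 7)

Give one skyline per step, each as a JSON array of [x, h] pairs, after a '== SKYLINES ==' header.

== SKYLINES ==
[[38,19],[39,0]]
[[15,7],[29,0],[38,19],[39,0]]
[[15,7],[29,0],[38,19],[39,7],[45,0]]
[[15,7],[29,0],[38,19],[39,7],[45,15],[50,0]]
[[15,7],[29,0],[38,19],[39,14],[40,7],[45,15],[50,0]]
[[15,7],[29,0],[38,19],[39,14],[45,15],[50,0]]
[[15,7],[29,0],[32,7],[38,19],[39,14],[45,15],[50,0]]
[[15,7],[29,0],[32,7],[38,19],[39,14],[45,15],[50,0]]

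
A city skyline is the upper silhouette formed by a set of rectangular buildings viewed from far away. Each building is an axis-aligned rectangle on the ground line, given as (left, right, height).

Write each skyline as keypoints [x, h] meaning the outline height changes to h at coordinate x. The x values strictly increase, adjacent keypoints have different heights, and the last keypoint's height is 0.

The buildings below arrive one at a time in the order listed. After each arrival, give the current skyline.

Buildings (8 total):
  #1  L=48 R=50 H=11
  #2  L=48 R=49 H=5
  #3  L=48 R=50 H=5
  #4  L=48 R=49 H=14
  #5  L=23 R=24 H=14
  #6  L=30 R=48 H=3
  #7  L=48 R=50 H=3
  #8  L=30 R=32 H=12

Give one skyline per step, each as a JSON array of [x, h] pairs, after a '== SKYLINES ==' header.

== SKYLINES ==
[[48,11],[50,0]]
[[48,11],[50,0]]
[[48,11],[50,0]]
[[48,14],[49,11],[50,0]]
[[23,14],[24,0],[48,14],[49,11],[50,0]]
[[23,14],[24,0],[30,3],[48,14],[49,11],[50,0]]
[[23,14],[24,0],[30,3],[48,14],[49,11],[50,0]]
[[23,14],[24,0],[30,12],[32,3],[48,14],[49,11],[50,0]]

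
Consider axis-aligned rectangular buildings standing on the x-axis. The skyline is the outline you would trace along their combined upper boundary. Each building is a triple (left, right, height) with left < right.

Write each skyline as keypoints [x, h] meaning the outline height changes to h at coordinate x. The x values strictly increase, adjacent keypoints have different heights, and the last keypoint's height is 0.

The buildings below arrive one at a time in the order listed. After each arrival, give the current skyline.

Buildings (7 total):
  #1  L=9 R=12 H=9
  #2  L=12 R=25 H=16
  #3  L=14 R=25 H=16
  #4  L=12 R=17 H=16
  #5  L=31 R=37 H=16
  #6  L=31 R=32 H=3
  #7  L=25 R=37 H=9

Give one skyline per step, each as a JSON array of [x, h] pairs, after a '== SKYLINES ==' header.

== SKYLINES ==
[[9,9],[12,0]]
[[9,9],[12,16],[25,0]]
[[9,9],[12,16],[25,0]]
[[9,9],[12,16],[25,0]]
[[9,9],[12,16],[25,0],[31,16],[37,0]]
[[9,9],[12,16],[25,0],[31,16],[37,0]]
[[9,9],[12,16],[25,9],[31,16],[37,0]]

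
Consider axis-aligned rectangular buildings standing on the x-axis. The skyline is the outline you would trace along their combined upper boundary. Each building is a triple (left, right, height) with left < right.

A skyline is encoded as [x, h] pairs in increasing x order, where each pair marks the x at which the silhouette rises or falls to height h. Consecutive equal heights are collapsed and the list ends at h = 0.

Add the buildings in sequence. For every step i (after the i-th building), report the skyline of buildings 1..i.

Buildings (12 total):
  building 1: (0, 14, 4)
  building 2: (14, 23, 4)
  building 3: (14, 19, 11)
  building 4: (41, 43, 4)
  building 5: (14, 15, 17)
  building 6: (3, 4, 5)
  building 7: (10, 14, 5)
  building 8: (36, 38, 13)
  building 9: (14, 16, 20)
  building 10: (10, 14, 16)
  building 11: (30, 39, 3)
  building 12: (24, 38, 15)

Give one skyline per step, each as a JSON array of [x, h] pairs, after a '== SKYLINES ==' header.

== SKYLINES ==
[[0,4],[14,0]]
[[0,4],[23,0]]
[[0,4],[14,11],[19,4],[23,0]]
[[0,4],[14,11],[19,4],[23,0],[41,4],[43,0]]
[[0,4],[14,17],[15,11],[19,4],[23,0],[41,4],[43,0]]
[[0,4],[3,5],[4,4],[14,17],[15,11],[19,4],[23,0],[41,4],[43,0]]
[[0,4],[3,5],[4,4],[10,5],[14,17],[15,11],[19,4],[23,0],[41,4],[43,0]]
[[0,4],[3,5],[4,4],[10,5],[14,17],[15,11],[19,4],[23,0],[36,13],[38,0],[41,4],[43,0]]
[[0,4],[3,5],[4,4],[10,5],[14,20],[16,11],[19,4],[23,0],[36,13],[38,0],[41,4],[43,0]]
[[0,4],[3,5],[4,4],[10,16],[14,20],[16,11],[19,4],[23,0],[36,13],[38,0],[41,4],[43,0]]
[[0,4],[3,5],[4,4],[10,16],[14,20],[16,11],[19,4],[23,0],[30,3],[36,13],[38,3],[39,0],[41,4],[43,0]]
[[0,4],[3,5],[4,4],[10,16],[14,20],[16,11],[19,4],[23,0],[24,15],[38,3],[39,0],[41,4],[43,0]]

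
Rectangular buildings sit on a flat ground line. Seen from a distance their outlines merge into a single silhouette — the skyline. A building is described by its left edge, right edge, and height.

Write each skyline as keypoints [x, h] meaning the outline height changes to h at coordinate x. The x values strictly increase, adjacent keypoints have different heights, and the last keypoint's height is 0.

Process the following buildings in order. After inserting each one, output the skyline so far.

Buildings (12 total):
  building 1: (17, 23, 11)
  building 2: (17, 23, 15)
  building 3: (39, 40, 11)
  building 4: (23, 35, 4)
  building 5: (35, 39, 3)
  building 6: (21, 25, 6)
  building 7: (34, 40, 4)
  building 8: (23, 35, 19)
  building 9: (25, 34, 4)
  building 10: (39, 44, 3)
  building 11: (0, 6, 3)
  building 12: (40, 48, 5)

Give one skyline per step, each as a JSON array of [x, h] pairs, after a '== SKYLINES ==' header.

== SKYLINES ==
[[17,11],[23,0]]
[[17,15],[23,0]]
[[17,15],[23,0],[39,11],[40,0]]
[[17,15],[23,4],[35,0],[39,11],[40,0]]
[[17,15],[23,4],[35,3],[39,11],[40,0]]
[[17,15],[23,6],[25,4],[35,3],[39,11],[40,0]]
[[17,15],[23,6],[25,4],[39,11],[40,0]]
[[17,15],[23,19],[35,4],[39,11],[40,0]]
[[17,15],[23,19],[35,4],[39,11],[40,0]]
[[17,15],[23,19],[35,4],[39,11],[40,3],[44,0]]
[[0,3],[6,0],[17,15],[23,19],[35,4],[39,11],[40,3],[44,0]]
[[0,3],[6,0],[17,15],[23,19],[35,4],[39,11],[40,5],[48,0]]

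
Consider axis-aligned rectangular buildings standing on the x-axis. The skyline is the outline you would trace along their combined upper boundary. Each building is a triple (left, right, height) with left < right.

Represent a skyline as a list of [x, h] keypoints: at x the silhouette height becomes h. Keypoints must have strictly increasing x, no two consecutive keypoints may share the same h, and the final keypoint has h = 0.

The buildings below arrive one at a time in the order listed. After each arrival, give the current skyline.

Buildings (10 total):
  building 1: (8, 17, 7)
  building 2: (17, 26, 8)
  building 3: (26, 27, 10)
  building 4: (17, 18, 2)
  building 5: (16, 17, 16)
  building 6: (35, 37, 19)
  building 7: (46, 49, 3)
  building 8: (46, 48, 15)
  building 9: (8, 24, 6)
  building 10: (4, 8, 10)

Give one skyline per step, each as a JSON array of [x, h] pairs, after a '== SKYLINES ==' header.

== SKYLINES ==
[[8,7],[17,0]]
[[8,7],[17,8],[26,0]]
[[8,7],[17,8],[26,10],[27,0]]
[[8,7],[17,8],[26,10],[27,0]]
[[8,7],[16,16],[17,8],[26,10],[27,0]]
[[8,7],[16,16],[17,8],[26,10],[27,0],[35,19],[37,0]]
[[8,7],[16,16],[17,8],[26,10],[27,0],[35,19],[37,0],[46,3],[49,0]]
[[8,7],[16,16],[17,8],[26,10],[27,0],[35,19],[37,0],[46,15],[48,3],[49,0]]
[[8,7],[16,16],[17,8],[26,10],[27,0],[35,19],[37,0],[46,15],[48,3],[49,0]]
[[4,10],[8,7],[16,16],[17,8],[26,10],[27,0],[35,19],[37,0],[46,15],[48,3],[49,0]]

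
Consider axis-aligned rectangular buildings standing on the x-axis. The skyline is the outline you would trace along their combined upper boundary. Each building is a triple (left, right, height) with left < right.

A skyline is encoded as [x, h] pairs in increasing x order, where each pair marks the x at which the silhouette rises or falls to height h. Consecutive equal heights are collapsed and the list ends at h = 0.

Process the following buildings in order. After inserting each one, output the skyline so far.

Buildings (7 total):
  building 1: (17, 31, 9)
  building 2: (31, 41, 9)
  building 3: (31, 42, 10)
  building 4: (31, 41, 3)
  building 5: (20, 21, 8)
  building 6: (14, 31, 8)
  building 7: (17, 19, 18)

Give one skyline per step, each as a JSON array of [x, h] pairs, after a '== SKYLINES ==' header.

== SKYLINES ==
[[17,9],[31,0]]
[[17,9],[41,0]]
[[17,9],[31,10],[42,0]]
[[17,9],[31,10],[42,0]]
[[17,9],[31,10],[42,0]]
[[14,8],[17,9],[31,10],[42,0]]
[[14,8],[17,18],[19,9],[31,10],[42,0]]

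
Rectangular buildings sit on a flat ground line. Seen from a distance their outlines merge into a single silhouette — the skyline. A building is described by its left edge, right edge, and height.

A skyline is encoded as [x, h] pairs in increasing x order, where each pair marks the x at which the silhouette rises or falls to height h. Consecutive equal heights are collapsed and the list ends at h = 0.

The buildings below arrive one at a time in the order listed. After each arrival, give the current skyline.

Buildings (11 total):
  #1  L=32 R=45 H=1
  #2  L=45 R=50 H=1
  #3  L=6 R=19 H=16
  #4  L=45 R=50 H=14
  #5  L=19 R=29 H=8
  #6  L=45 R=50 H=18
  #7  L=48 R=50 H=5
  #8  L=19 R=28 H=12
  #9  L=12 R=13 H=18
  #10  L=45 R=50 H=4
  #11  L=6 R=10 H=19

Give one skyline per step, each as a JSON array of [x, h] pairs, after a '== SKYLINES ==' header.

== SKYLINES ==
[[32,1],[45,0]]
[[32,1],[50,0]]
[[6,16],[19,0],[32,1],[50,0]]
[[6,16],[19,0],[32,1],[45,14],[50,0]]
[[6,16],[19,8],[29,0],[32,1],[45,14],[50,0]]
[[6,16],[19,8],[29,0],[32,1],[45,18],[50,0]]
[[6,16],[19,8],[29,0],[32,1],[45,18],[50,0]]
[[6,16],[19,12],[28,8],[29,0],[32,1],[45,18],[50,0]]
[[6,16],[12,18],[13,16],[19,12],[28,8],[29,0],[32,1],[45,18],[50,0]]
[[6,16],[12,18],[13,16],[19,12],[28,8],[29,0],[32,1],[45,18],[50,0]]
[[6,19],[10,16],[12,18],[13,16],[19,12],[28,8],[29,0],[32,1],[45,18],[50,0]]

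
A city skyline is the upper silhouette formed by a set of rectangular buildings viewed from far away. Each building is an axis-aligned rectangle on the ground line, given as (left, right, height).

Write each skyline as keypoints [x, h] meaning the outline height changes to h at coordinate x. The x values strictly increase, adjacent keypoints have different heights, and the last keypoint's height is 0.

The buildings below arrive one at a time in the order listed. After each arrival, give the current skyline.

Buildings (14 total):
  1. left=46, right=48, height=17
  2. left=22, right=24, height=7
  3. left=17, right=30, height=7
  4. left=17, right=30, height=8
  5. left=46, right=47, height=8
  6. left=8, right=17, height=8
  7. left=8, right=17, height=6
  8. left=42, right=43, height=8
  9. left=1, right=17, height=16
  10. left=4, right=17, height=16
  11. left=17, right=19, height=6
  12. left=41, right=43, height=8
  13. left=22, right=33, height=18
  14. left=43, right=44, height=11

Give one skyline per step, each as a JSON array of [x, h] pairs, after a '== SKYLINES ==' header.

== SKYLINES ==
[[46,17],[48,0]]
[[22,7],[24,0],[46,17],[48,0]]
[[17,7],[30,0],[46,17],[48,0]]
[[17,8],[30,0],[46,17],[48,0]]
[[17,8],[30,0],[46,17],[48,0]]
[[8,8],[30,0],[46,17],[48,0]]
[[8,8],[30,0],[46,17],[48,0]]
[[8,8],[30,0],[42,8],[43,0],[46,17],[48,0]]
[[1,16],[17,8],[30,0],[42,8],[43,0],[46,17],[48,0]]
[[1,16],[17,8],[30,0],[42,8],[43,0],[46,17],[48,0]]
[[1,16],[17,8],[30,0],[42,8],[43,0],[46,17],[48,0]]
[[1,16],[17,8],[30,0],[41,8],[43,0],[46,17],[48,0]]
[[1,16],[17,8],[22,18],[33,0],[41,8],[43,0],[46,17],[48,0]]
[[1,16],[17,8],[22,18],[33,0],[41,8],[43,11],[44,0],[46,17],[48,0]]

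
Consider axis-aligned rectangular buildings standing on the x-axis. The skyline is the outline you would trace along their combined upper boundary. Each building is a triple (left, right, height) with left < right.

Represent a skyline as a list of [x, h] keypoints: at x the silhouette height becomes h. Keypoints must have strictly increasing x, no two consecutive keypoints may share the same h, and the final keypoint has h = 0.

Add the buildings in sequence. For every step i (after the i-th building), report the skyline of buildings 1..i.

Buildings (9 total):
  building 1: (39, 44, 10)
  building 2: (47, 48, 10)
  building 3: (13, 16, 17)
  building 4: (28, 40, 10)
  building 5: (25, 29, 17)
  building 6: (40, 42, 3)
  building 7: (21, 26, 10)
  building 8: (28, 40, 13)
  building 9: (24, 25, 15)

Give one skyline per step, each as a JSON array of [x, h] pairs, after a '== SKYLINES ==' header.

== SKYLINES ==
[[39,10],[44,0]]
[[39,10],[44,0],[47,10],[48,0]]
[[13,17],[16,0],[39,10],[44,0],[47,10],[48,0]]
[[13,17],[16,0],[28,10],[44,0],[47,10],[48,0]]
[[13,17],[16,0],[25,17],[29,10],[44,0],[47,10],[48,0]]
[[13,17],[16,0],[25,17],[29,10],[44,0],[47,10],[48,0]]
[[13,17],[16,0],[21,10],[25,17],[29,10],[44,0],[47,10],[48,0]]
[[13,17],[16,0],[21,10],[25,17],[29,13],[40,10],[44,0],[47,10],[48,0]]
[[13,17],[16,0],[21,10],[24,15],[25,17],[29,13],[40,10],[44,0],[47,10],[48,0]]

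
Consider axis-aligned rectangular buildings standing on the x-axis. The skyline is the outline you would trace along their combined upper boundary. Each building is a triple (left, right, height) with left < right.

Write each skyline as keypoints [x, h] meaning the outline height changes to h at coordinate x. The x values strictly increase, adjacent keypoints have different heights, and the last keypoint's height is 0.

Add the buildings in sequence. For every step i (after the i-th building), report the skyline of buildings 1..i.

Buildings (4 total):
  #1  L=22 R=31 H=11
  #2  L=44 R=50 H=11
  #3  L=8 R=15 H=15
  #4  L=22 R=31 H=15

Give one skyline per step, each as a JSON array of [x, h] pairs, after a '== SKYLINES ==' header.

== SKYLINES ==
[[22,11],[31,0]]
[[22,11],[31,0],[44,11],[50,0]]
[[8,15],[15,0],[22,11],[31,0],[44,11],[50,0]]
[[8,15],[15,0],[22,15],[31,0],[44,11],[50,0]]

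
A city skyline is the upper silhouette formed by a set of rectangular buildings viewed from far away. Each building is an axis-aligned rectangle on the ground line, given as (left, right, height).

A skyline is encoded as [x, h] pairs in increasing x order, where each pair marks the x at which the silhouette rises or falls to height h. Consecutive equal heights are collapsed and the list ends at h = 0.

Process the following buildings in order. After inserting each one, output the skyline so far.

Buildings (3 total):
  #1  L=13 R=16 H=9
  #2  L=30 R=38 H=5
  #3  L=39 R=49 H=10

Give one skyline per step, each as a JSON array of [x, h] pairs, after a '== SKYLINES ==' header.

== SKYLINES ==
[[13,9],[16,0]]
[[13,9],[16,0],[30,5],[38,0]]
[[13,9],[16,0],[30,5],[38,0],[39,10],[49,0]]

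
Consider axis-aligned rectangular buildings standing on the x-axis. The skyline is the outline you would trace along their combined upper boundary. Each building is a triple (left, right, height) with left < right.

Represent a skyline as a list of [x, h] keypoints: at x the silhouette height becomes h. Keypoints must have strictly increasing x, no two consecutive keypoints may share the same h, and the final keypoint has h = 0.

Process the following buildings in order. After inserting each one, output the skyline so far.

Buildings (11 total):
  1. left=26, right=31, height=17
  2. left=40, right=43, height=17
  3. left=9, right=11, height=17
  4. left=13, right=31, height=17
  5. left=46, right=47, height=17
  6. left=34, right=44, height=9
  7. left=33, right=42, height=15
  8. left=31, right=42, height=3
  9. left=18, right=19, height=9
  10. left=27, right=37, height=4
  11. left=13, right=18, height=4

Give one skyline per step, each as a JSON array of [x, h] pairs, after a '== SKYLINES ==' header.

== SKYLINES ==
[[26,17],[31,0]]
[[26,17],[31,0],[40,17],[43,0]]
[[9,17],[11,0],[26,17],[31,0],[40,17],[43,0]]
[[9,17],[11,0],[13,17],[31,0],[40,17],[43,0]]
[[9,17],[11,0],[13,17],[31,0],[40,17],[43,0],[46,17],[47,0]]
[[9,17],[11,0],[13,17],[31,0],[34,9],[40,17],[43,9],[44,0],[46,17],[47,0]]
[[9,17],[11,0],[13,17],[31,0],[33,15],[40,17],[43,9],[44,0],[46,17],[47,0]]
[[9,17],[11,0],[13,17],[31,3],[33,15],[40,17],[43,9],[44,0],[46,17],[47,0]]
[[9,17],[11,0],[13,17],[31,3],[33,15],[40,17],[43,9],[44,0],[46,17],[47,0]]
[[9,17],[11,0],[13,17],[31,4],[33,15],[40,17],[43,9],[44,0],[46,17],[47,0]]
[[9,17],[11,0],[13,17],[31,4],[33,15],[40,17],[43,9],[44,0],[46,17],[47,0]]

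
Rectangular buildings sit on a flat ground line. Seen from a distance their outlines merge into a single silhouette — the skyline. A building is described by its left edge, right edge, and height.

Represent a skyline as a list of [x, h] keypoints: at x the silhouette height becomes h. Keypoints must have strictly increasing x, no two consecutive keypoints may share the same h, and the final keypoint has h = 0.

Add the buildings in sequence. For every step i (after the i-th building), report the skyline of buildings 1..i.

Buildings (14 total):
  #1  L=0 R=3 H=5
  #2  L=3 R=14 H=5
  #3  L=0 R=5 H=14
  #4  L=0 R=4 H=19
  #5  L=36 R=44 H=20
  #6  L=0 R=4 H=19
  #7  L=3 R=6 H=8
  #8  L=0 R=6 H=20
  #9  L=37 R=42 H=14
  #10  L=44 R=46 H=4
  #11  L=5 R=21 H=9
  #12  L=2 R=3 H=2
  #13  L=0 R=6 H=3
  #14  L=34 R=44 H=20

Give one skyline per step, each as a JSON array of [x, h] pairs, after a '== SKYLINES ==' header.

== SKYLINES ==
[[0,5],[3,0]]
[[0,5],[14,0]]
[[0,14],[5,5],[14,0]]
[[0,19],[4,14],[5,5],[14,0]]
[[0,19],[4,14],[5,5],[14,0],[36,20],[44,0]]
[[0,19],[4,14],[5,5],[14,0],[36,20],[44,0]]
[[0,19],[4,14],[5,8],[6,5],[14,0],[36,20],[44,0]]
[[0,20],[6,5],[14,0],[36,20],[44,0]]
[[0,20],[6,5],[14,0],[36,20],[44,0]]
[[0,20],[6,5],[14,0],[36,20],[44,4],[46,0]]
[[0,20],[6,9],[21,0],[36,20],[44,4],[46,0]]
[[0,20],[6,9],[21,0],[36,20],[44,4],[46,0]]
[[0,20],[6,9],[21,0],[36,20],[44,4],[46,0]]
[[0,20],[6,9],[21,0],[34,20],[44,4],[46,0]]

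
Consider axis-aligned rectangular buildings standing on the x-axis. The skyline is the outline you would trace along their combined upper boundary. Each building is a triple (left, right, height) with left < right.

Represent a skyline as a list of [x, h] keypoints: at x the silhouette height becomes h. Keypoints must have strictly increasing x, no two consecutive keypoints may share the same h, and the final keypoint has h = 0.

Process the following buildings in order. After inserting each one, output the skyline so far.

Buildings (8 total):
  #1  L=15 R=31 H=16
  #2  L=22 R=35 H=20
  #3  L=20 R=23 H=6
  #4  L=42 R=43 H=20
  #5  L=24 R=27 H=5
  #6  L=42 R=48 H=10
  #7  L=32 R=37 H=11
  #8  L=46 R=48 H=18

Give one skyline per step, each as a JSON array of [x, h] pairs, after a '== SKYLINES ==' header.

== SKYLINES ==
[[15,16],[31,0]]
[[15,16],[22,20],[35,0]]
[[15,16],[22,20],[35,0]]
[[15,16],[22,20],[35,0],[42,20],[43,0]]
[[15,16],[22,20],[35,0],[42,20],[43,0]]
[[15,16],[22,20],[35,0],[42,20],[43,10],[48,0]]
[[15,16],[22,20],[35,11],[37,0],[42,20],[43,10],[48,0]]
[[15,16],[22,20],[35,11],[37,0],[42,20],[43,10],[46,18],[48,0]]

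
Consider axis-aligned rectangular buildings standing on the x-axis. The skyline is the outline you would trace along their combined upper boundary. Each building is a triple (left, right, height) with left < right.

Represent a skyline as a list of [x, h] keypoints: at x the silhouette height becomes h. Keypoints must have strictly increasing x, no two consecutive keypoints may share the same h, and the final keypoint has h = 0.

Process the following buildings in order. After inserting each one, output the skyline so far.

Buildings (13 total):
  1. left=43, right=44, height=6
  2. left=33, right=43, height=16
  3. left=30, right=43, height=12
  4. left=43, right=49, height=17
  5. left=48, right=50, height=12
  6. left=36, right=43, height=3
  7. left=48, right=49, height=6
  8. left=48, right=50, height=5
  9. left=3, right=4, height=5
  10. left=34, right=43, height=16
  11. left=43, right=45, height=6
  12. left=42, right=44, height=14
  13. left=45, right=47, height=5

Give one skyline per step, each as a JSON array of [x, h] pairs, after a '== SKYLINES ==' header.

== SKYLINES ==
[[43,6],[44,0]]
[[33,16],[43,6],[44,0]]
[[30,12],[33,16],[43,6],[44,0]]
[[30,12],[33,16],[43,17],[49,0]]
[[30,12],[33,16],[43,17],[49,12],[50,0]]
[[30,12],[33,16],[43,17],[49,12],[50,0]]
[[30,12],[33,16],[43,17],[49,12],[50,0]]
[[30,12],[33,16],[43,17],[49,12],[50,0]]
[[3,5],[4,0],[30,12],[33,16],[43,17],[49,12],[50,0]]
[[3,5],[4,0],[30,12],[33,16],[43,17],[49,12],[50,0]]
[[3,5],[4,0],[30,12],[33,16],[43,17],[49,12],[50,0]]
[[3,5],[4,0],[30,12],[33,16],[43,17],[49,12],[50,0]]
[[3,5],[4,0],[30,12],[33,16],[43,17],[49,12],[50,0]]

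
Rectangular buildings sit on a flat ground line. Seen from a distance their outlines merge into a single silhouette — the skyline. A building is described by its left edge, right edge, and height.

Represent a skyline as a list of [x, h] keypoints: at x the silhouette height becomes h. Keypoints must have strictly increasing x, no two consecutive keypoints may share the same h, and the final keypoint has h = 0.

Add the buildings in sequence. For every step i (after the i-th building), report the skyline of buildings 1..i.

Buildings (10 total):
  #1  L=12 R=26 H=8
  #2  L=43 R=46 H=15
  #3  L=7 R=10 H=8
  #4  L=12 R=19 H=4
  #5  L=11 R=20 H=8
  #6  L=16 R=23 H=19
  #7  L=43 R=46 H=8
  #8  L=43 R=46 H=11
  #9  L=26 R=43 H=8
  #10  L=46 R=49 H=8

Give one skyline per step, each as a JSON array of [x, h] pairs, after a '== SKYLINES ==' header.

== SKYLINES ==
[[12,8],[26,0]]
[[12,8],[26,0],[43,15],[46,0]]
[[7,8],[10,0],[12,8],[26,0],[43,15],[46,0]]
[[7,8],[10,0],[12,8],[26,0],[43,15],[46,0]]
[[7,8],[10,0],[11,8],[26,0],[43,15],[46,0]]
[[7,8],[10,0],[11,8],[16,19],[23,8],[26,0],[43,15],[46,0]]
[[7,8],[10,0],[11,8],[16,19],[23,8],[26,0],[43,15],[46,0]]
[[7,8],[10,0],[11,8],[16,19],[23,8],[26,0],[43,15],[46,0]]
[[7,8],[10,0],[11,8],[16,19],[23,8],[43,15],[46,0]]
[[7,8],[10,0],[11,8],[16,19],[23,8],[43,15],[46,8],[49,0]]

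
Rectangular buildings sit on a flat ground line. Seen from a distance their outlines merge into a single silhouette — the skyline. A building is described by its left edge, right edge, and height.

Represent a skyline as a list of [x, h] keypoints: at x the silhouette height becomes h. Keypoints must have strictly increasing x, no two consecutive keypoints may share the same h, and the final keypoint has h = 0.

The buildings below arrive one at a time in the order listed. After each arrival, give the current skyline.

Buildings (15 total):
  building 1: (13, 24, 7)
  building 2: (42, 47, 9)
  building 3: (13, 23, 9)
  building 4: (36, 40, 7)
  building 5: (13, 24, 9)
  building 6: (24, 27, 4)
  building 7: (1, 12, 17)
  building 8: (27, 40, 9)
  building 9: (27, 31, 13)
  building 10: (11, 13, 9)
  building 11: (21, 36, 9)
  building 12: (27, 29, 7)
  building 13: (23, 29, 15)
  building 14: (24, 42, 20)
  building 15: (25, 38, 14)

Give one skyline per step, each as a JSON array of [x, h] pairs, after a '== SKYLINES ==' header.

== SKYLINES ==
[[13,7],[24,0]]
[[13,7],[24,0],[42,9],[47,0]]
[[13,9],[23,7],[24,0],[42,9],[47,0]]
[[13,9],[23,7],[24,0],[36,7],[40,0],[42,9],[47,0]]
[[13,9],[24,0],[36,7],[40,0],[42,9],[47,0]]
[[13,9],[24,4],[27,0],[36,7],[40,0],[42,9],[47,0]]
[[1,17],[12,0],[13,9],[24,4],[27,0],[36,7],[40,0],[42,9],[47,0]]
[[1,17],[12,0],[13,9],[24,4],[27,9],[40,0],[42,9],[47,0]]
[[1,17],[12,0],[13,9],[24,4],[27,13],[31,9],[40,0],[42,9],[47,0]]
[[1,17],[12,9],[24,4],[27,13],[31,9],[40,0],[42,9],[47,0]]
[[1,17],[12,9],[27,13],[31,9],[40,0],[42,9],[47,0]]
[[1,17],[12,9],[27,13],[31,9],[40,0],[42,9],[47,0]]
[[1,17],[12,9],[23,15],[29,13],[31,9],[40,0],[42,9],[47,0]]
[[1,17],[12,9],[23,15],[24,20],[42,9],[47,0]]
[[1,17],[12,9],[23,15],[24,20],[42,9],[47,0]]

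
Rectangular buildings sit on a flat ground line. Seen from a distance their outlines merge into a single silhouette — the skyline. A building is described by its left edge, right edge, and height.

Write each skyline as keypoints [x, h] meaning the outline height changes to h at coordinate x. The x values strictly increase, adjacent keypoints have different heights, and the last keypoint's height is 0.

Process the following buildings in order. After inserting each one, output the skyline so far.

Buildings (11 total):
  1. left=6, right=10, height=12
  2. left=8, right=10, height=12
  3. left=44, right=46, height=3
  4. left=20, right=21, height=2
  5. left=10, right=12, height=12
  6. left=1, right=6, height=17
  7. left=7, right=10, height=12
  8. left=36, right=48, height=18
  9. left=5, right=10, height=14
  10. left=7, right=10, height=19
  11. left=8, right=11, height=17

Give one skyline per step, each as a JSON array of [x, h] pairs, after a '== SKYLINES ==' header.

== SKYLINES ==
[[6,12],[10,0]]
[[6,12],[10,0]]
[[6,12],[10,0],[44,3],[46,0]]
[[6,12],[10,0],[20,2],[21,0],[44,3],[46,0]]
[[6,12],[12,0],[20,2],[21,0],[44,3],[46,0]]
[[1,17],[6,12],[12,0],[20,2],[21,0],[44,3],[46,0]]
[[1,17],[6,12],[12,0],[20,2],[21,0],[44,3],[46,0]]
[[1,17],[6,12],[12,0],[20,2],[21,0],[36,18],[48,0]]
[[1,17],[6,14],[10,12],[12,0],[20,2],[21,0],[36,18],[48,0]]
[[1,17],[6,14],[7,19],[10,12],[12,0],[20,2],[21,0],[36,18],[48,0]]
[[1,17],[6,14],[7,19],[10,17],[11,12],[12,0],[20,2],[21,0],[36,18],[48,0]]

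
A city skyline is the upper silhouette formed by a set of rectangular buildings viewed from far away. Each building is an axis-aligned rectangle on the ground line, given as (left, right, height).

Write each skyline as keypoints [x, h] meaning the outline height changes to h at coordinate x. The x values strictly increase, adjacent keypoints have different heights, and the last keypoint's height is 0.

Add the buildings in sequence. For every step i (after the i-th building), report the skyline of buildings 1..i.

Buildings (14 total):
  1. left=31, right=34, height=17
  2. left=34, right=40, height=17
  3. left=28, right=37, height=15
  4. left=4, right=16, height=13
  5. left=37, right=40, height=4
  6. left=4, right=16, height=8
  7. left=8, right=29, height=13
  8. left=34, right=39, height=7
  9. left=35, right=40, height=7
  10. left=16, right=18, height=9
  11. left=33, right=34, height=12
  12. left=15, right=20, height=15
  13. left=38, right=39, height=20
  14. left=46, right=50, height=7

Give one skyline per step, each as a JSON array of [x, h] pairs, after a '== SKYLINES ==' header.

== SKYLINES ==
[[31,17],[34,0]]
[[31,17],[40,0]]
[[28,15],[31,17],[40,0]]
[[4,13],[16,0],[28,15],[31,17],[40,0]]
[[4,13],[16,0],[28,15],[31,17],[40,0]]
[[4,13],[16,0],[28,15],[31,17],[40,0]]
[[4,13],[28,15],[31,17],[40,0]]
[[4,13],[28,15],[31,17],[40,0]]
[[4,13],[28,15],[31,17],[40,0]]
[[4,13],[28,15],[31,17],[40,0]]
[[4,13],[28,15],[31,17],[40,0]]
[[4,13],[15,15],[20,13],[28,15],[31,17],[40,0]]
[[4,13],[15,15],[20,13],[28,15],[31,17],[38,20],[39,17],[40,0]]
[[4,13],[15,15],[20,13],[28,15],[31,17],[38,20],[39,17],[40,0],[46,7],[50,0]]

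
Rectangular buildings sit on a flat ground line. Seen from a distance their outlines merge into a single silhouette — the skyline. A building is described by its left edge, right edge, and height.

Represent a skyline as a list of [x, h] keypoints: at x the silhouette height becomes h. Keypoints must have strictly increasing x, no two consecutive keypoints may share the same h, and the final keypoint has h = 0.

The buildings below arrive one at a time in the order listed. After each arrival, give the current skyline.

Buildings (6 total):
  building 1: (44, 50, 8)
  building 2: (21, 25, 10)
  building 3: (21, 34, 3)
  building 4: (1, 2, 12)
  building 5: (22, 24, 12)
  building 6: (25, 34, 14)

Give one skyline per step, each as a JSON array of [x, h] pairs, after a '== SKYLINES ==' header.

== SKYLINES ==
[[44,8],[50,0]]
[[21,10],[25,0],[44,8],[50,0]]
[[21,10],[25,3],[34,0],[44,8],[50,0]]
[[1,12],[2,0],[21,10],[25,3],[34,0],[44,8],[50,0]]
[[1,12],[2,0],[21,10],[22,12],[24,10],[25,3],[34,0],[44,8],[50,0]]
[[1,12],[2,0],[21,10],[22,12],[24,10],[25,14],[34,0],[44,8],[50,0]]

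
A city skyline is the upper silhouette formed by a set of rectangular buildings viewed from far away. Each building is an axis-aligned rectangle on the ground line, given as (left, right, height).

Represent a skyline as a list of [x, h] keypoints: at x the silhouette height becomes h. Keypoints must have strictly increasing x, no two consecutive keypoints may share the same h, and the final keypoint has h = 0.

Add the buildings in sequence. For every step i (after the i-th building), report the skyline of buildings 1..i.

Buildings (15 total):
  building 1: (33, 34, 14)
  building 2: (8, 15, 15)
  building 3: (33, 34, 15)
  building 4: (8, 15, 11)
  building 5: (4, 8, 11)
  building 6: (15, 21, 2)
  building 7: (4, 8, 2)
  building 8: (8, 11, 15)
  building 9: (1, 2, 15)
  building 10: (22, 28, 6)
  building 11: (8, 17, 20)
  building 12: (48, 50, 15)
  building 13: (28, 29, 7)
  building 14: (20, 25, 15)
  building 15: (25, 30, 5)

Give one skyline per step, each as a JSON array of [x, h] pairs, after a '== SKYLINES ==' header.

== SKYLINES ==
[[33,14],[34,0]]
[[8,15],[15,0],[33,14],[34,0]]
[[8,15],[15,0],[33,15],[34,0]]
[[8,15],[15,0],[33,15],[34,0]]
[[4,11],[8,15],[15,0],[33,15],[34,0]]
[[4,11],[8,15],[15,2],[21,0],[33,15],[34,0]]
[[4,11],[8,15],[15,2],[21,0],[33,15],[34,0]]
[[4,11],[8,15],[15,2],[21,0],[33,15],[34,0]]
[[1,15],[2,0],[4,11],[8,15],[15,2],[21,0],[33,15],[34,0]]
[[1,15],[2,0],[4,11],[8,15],[15,2],[21,0],[22,6],[28,0],[33,15],[34,0]]
[[1,15],[2,0],[4,11],[8,20],[17,2],[21,0],[22,6],[28,0],[33,15],[34,0]]
[[1,15],[2,0],[4,11],[8,20],[17,2],[21,0],[22,6],[28,0],[33,15],[34,0],[48,15],[50,0]]
[[1,15],[2,0],[4,11],[8,20],[17,2],[21,0],[22,6],[28,7],[29,0],[33,15],[34,0],[48,15],[50,0]]
[[1,15],[2,0],[4,11],[8,20],[17,2],[20,15],[25,6],[28,7],[29,0],[33,15],[34,0],[48,15],[50,0]]
[[1,15],[2,0],[4,11],[8,20],[17,2],[20,15],[25,6],[28,7],[29,5],[30,0],[33,15],[34,0],[48,15],[50,0]]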